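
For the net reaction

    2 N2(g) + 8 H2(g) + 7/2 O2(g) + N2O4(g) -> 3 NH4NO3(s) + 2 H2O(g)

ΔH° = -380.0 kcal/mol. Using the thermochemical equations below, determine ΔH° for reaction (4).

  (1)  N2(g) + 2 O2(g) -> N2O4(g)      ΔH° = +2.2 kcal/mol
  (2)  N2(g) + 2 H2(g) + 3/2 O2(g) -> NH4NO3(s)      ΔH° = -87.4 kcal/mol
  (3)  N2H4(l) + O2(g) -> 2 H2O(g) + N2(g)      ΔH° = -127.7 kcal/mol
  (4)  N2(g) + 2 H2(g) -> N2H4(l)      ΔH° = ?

ΔH° = 12.1 kcal/mol

(1) reversed: -2.2 kcal/mol
(2) × 3: (3)·(-87.4) = -262.2 kcal/mol
(3) as written: -127.7 kcal/mol
(4) as written: contributes x
-380.0 = (-2.2) + (-262.2) + (-127.7) + x
x = (-380.0 − (-392.1)) / (1) = 12.1 kcal/mol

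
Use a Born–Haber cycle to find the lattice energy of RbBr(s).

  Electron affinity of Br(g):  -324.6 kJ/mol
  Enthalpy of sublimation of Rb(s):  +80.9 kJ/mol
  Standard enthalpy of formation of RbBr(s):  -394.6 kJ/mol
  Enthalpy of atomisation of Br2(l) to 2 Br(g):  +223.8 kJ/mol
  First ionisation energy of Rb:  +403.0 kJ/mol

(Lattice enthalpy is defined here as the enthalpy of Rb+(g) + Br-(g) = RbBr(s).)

U = -665.8 kJ/mol

ΔHf° = 1·ΔHsub + 1·(ΣIE) + 1/2·D(Br2) + 1·EA + U
-394.6 = 1·(+80.9) + 1·(+403.0) + 1/2·(+223.8) + 1·(-324.6) + U
U = -394.6 − (+271.2) = -665.8 kJ/mol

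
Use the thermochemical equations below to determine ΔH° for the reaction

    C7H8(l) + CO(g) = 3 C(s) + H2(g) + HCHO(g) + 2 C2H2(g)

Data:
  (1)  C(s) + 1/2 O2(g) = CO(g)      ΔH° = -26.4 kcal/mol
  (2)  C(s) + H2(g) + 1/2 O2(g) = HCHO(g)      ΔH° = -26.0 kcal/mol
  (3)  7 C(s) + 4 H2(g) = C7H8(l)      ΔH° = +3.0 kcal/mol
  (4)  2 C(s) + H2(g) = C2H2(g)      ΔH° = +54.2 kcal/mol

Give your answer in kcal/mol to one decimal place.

ΔH° = 105.8 kcal/mol

(1) reversed: +26.4 kcal/mol
(2) as written: -26.0 kcal/mol
(3) reversed: -3.0 kcal/mol
(4) × 2: (2)·(+54.2) = +108.4 kcal/mol
ΔH° = (-1)·(-26.4) + (1)·(-26.0) + (-1)·(+3.0) + (2)·(+54.2) = 105.8 kcal/mol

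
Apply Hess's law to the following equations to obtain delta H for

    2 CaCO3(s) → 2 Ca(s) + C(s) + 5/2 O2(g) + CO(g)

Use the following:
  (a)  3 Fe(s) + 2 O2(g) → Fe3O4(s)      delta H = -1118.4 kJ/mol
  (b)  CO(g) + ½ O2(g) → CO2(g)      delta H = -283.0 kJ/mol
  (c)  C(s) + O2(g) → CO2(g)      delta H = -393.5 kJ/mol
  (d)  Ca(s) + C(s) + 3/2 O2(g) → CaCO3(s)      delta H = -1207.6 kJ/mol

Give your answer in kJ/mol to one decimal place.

delta H = 2304.7 kJ/mol

(a): not needed (Fe3O4(s) appears nowhere else).
(b) reversed (CO(g) must end up as a product): +283.0 kJ/mol
(c) as written: -393.5 kJ/mol
(d) reversed and × 2 (reverse to put CaCO3(s) on the reactant side; ×2 to match 2 CaCO3(s) in the target): (-2)·(-1207.6) = +2415.2 kJ/mol
delta H = (+283.0) + (-393.5) + (+2415.2) = 2304.7 kJ/mol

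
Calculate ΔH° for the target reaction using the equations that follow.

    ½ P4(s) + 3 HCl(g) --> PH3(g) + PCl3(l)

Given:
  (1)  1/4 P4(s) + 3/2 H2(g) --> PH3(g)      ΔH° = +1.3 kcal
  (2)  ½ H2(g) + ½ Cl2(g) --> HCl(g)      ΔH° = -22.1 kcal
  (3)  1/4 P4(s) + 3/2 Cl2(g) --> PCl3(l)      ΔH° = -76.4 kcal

ΔH° = -8.8 kcal

(1) as written: +1.3 kcal
(2) reversed and × 3: (-3)·(-22.1) = +66.3 kcal
(3) as written: -76.4 kcal
Summing the manipulated equations, ΔH° = (1)·(+1.3) + (-3)·(-22.1) + (1)·(-76.4) = -8.8 kcal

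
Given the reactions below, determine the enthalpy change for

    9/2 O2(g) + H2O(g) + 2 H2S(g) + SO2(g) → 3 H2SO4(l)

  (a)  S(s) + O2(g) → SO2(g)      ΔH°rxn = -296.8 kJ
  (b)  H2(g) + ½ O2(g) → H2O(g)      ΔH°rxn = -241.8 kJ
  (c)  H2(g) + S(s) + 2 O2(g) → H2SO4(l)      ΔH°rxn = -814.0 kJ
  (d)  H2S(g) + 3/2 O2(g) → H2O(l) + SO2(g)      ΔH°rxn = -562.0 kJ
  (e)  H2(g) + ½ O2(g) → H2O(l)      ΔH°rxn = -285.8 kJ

ΔH°rxn = -1862.2 kJ

(a) reversed and × 3: (-3)·(-296.8) = +890.4 kJ
(b) reversed (reverse to put H2O(g) on the reactant side): +241.8 kJ
(c) × 3 (×3 to match 3 H2SO4(l) in the target): (3)·(-814.0) = -2442.0 kJ
(d) × 2 (×2 to match 2 H2S(g) in the target): (2)·(-562.0) = -1124.0 kJ
(e) reversed and × 2: (-2)·(-285.8) = +571.6 kJ
Summing the manipulated equations, ΔH°rxn = (+890.4) + (+241.8) + (-2442.0) + (-1124.0) + (+571.6) = -1862.2 kJ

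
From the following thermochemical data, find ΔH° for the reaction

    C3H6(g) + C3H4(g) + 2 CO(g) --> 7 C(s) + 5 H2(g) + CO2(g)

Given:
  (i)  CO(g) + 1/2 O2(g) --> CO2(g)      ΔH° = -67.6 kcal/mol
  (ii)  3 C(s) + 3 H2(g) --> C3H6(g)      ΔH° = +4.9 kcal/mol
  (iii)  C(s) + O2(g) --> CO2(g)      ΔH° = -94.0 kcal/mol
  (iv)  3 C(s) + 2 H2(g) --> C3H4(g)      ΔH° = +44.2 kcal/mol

(i) × 2: (2)·(-67.6) = -135.2 kcal/mol
(ii) reversed: -4.9 kcal/mol
(iii) reversed: +94.0 kcal/mol
(iv) reversed: -44.2 kcal/mol
By Hess's law, ΔH° = (2)·(-67.6) + (-1)·(+4.9) + (-1)·(-94.0) + (-1)·(+44.2) = -90.3 kcal/mol

ΔH° = -90.3 kcal/mol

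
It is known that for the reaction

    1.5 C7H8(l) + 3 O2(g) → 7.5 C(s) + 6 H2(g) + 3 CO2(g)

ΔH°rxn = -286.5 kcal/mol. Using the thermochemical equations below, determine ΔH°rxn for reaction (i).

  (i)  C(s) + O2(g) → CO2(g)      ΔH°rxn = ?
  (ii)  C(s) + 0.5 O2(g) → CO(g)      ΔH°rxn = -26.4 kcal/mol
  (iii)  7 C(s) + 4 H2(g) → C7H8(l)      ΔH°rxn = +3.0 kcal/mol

ΔH°rxn = -94.0 kcal/mol

(i) × 3 (scale by 3 for the 3 CO2(g)): contributes 3·x
(ii): not needed (CO(g) appears nowhere else).
(iii) reversed and × 3/2 (C7H8(l) must end up as a reactant; scale by 3/2 for the 3/2 C7H8(l)): (-3/2)·(+3.0) = -4.5 kcal/mol
-286.5 = (-4.5) + 3·x
x = (-286.5 − (-4.5)) / (3) = -94.0 kcal/mol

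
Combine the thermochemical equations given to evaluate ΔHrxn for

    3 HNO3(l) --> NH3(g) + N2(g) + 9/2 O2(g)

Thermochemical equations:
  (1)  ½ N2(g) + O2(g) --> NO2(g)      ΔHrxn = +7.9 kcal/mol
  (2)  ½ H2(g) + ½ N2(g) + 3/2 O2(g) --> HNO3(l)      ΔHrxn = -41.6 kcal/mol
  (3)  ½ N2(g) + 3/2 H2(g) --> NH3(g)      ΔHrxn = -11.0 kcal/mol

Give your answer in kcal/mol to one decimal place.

ΔHrxn = 113.8 kcal/mol

(1): not needed (NO2(g) appears nowhere else).
(2) reversed and × 3 (HNO3(l) must end up as a reactant; ×3 to match 3 HNO3(l) in the target): (-3)·(-41.6) = +124.8 kcal/mol
(3) as written (NH3(g) already on the product side): -11.0 kcal/mol
ΔHrxn = (-3)·(-41.6) + (1)·(-11.0) = 113.8 kcal/mol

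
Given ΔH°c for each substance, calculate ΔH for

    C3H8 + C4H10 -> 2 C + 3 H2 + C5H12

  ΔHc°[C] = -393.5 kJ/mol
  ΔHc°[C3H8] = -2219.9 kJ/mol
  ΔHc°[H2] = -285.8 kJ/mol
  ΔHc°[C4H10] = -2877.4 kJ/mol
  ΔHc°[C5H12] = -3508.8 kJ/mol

ΔH = 55.9 kJ/mol

Using ΔH = Σ nΔHc°(reactants) − Σ nΔHc°(products):
= [1·(-2219.9) + 1·(-2877.4)] − [2·(-393.5) + 3·(-285.8) + 1·(-3508.8)]
= 55.9 kJ/mol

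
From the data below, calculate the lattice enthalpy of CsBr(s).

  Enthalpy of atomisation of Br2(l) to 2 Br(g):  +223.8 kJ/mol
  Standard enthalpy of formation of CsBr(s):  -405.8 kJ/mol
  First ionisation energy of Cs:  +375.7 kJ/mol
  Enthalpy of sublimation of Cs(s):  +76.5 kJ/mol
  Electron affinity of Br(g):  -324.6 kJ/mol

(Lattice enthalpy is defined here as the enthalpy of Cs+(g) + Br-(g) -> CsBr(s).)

U = -645.3 kJ/mol

ΔHf° = 1·ΔHsub + 1·(ΣIE) + 1/2·D(Br2) + 1·EA + U
-405.8 = 1·(+76.5) + 1·(+375.7) + 1/2·(+223.8) + 1·(-324.6) + U
U = -405.8 − (+239.5) = -645.3 kJ/mol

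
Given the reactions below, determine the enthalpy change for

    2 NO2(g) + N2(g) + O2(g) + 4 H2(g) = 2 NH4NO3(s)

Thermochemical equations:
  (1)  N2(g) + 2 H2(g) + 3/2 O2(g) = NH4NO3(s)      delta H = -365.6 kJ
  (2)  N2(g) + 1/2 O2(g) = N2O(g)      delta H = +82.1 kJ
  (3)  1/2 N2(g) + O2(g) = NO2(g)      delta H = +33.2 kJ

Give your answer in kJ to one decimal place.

(1) × 2: (2)·(-365.6) = -731.2 kJ
(2): not needed.
(3) reversed and × 2: (-2)·(+33.2) = -66.4 kJ
delta H = (-731.2) + (-66.4) = -797.6 kJ

delta H = -797.6 kJ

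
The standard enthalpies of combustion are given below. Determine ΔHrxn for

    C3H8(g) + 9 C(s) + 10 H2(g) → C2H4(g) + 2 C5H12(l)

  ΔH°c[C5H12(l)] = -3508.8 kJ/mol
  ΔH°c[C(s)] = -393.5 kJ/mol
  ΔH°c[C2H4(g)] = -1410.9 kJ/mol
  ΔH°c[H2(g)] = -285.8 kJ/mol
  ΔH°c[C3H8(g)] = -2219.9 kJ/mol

Using ΔH = Σ nΔHc°(reactants) − Σ nΔHc°(products):
= [1·(-2219.9) + 9·(-393.5) + 10·(-285.8)] − [1·(-1410.9) + 2·(-3508.8)]
= -190.9 kJ/mol

ΔHrxn = -190.9 kJ/mol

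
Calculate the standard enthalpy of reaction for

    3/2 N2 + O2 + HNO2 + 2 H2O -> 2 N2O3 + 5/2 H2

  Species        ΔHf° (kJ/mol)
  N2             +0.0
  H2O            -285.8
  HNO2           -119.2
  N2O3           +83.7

ΔH_rxn = 858.2 kJ/mol

ΔH°rxn = Σ nΔHf°(products) − Σ nΔHf°(reactants).
Products: 2·(+83.7) + 5/2·(+0.0) = +167.4
Reactants: 3/2·(+0.0) + 1·(+0.0) + 1·(-119.2) + 2·(-285.8) = -690.8
ΔH_rxn = (+167.4) − (-690.8) = 858.2 kJ/mol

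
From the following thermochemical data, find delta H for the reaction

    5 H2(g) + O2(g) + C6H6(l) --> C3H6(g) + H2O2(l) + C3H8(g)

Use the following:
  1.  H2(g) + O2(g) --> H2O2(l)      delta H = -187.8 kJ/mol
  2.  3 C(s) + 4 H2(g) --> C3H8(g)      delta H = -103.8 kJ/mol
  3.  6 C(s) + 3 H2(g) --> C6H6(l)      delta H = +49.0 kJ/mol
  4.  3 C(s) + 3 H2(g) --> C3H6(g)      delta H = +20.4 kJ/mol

delta H = -320.2 kJ/mol

eq. 1 as written (H2O2(l) already on the product side): -187.8 kJ/mol
eq. 2 as written (C3H8(g) already on the product side): -103.8 kJ/mol
eq. 3 reversed (reverse to put C6H6(l) on the reactant side): -49.0 kJ/mol
eq. 4 as written (C3H6(g) already on the product side): +20.4 kJ/mol
delta H = (-187.8) + (-103.8) + (-49.0) + (+20.4) = -320.2 kJ/mol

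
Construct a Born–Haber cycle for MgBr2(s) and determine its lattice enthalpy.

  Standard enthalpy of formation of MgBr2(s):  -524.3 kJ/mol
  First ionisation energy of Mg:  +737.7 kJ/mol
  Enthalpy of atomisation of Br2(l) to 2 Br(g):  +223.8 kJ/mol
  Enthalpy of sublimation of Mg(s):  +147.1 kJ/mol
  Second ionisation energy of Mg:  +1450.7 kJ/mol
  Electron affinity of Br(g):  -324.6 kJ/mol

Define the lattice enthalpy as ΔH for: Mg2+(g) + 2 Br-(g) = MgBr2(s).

U = -2434.4 kJ/mol

ΔHf° = 1·ΔHsub + 1·(ΣIE) + 1·D(Br2) + 2·EA + U
-524.3 = 1·(+147.1) + 1·(+2188.4) + 1·(+223.8) + 2·(-324.6) + U
U = -524.3 − (+1910.1) = -2434.4 kJ/mol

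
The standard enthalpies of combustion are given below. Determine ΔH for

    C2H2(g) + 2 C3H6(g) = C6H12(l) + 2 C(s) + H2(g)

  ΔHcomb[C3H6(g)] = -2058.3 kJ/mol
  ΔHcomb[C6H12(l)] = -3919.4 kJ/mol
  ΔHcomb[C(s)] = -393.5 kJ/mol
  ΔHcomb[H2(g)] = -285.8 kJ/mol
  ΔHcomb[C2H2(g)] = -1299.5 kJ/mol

ΔH = -423.9 kJ/mol

Using ΔH = Σ nΔHc°(reactants) − Σ nΔHc°(products):
= [1·(-1299.5) + 2·(-2058.3)] − [1·(-3919.4) + 2·(-393.5) + 1·(-285.8)]
= -423.9 kJ/mol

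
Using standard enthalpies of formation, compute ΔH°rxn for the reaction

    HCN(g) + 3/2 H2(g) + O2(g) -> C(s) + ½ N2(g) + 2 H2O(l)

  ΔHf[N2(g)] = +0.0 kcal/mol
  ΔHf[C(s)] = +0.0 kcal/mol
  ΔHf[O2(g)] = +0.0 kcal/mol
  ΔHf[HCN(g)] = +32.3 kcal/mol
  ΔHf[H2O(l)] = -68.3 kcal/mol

ΔH°rxn = Σ nΔHf°(products) − Σ nΔHf°(reactants).
Products: 1·(+0.0) + 1/2·(+0.0) + 2·(-68.3) = -136.6
Reactants: 1·(+32.3) + 3/2·(+0.0) + 1·(+0.0) = +32.3
ΔH°rxn = (-136.6) − (+32.3) = -168.9 kcal/mol

ΔH°rxn = -168.9 kcal/mol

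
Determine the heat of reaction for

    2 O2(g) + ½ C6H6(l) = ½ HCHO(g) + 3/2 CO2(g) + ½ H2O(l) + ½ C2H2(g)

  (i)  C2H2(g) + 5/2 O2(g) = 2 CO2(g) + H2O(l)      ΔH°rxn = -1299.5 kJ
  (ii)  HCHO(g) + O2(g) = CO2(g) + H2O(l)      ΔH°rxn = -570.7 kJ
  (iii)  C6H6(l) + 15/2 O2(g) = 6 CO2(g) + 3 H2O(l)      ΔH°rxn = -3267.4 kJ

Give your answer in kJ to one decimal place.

(i) reversed and × 1/2: (-1/2)·(-1299.5) = +649.75 kJ
(ii) reversed and × 1/2: (-1/2)·(-570.7) = +285.35 kJ
(iii) × 1/2: (1/2)·(-3267.4) = -1633.7 kJ
ΔH°rxn = (+649.75) + (+285.35) + (-1633.7) = -698.6 kJ

ΔH°rxn = -698.6 kJ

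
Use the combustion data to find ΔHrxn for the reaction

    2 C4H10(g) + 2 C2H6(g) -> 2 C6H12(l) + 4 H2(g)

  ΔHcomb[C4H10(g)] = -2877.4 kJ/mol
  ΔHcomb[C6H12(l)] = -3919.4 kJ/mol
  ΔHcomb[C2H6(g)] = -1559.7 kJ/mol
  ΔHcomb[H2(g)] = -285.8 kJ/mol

ΔHrxn = 107.8 kJ/mol

With combustion enthalpies, reactants minus products:
= [2·(-2877.4) + 2·(-1559.7)] − [2·(-3919.4) + 4·(-285.8)]
= 107.8 kJ/mol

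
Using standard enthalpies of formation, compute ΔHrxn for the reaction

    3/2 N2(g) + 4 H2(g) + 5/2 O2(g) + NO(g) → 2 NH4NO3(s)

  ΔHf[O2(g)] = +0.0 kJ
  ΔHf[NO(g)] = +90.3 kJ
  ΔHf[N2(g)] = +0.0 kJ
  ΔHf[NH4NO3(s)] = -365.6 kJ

ΔH°rxn = Σ nΔHf°(products) − Σ nΔHf°(reactants).
Products: 2·(-365.6) = -731.2
Reactants: 3/2·(+0.0) + 4·(+0.0) + 5/2·(+0.0) + 1·(+90.3) = +90.3
ΔHrxn = (-731.2) − (+90.3) = -821.5 kJ

ΔHrxn = -821.5 kJ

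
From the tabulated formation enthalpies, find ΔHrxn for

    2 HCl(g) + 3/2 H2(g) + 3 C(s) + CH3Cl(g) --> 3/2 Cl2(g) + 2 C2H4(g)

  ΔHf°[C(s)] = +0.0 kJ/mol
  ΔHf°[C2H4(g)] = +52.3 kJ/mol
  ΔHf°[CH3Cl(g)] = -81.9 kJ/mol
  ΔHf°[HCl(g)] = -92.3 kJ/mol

Products: 3/2·(+0.0) + 2·(+52.3) = +104.6
Reactants: 2·(-92.3) + 3/2·(+0.0) + 3·(+0.0) + 1·(-81.9) = -266.5
ΔHrxn = (+104.6) − (-266.5) = 371.1 kJ/mol

ΔHrxn = 371.1 kJ/mol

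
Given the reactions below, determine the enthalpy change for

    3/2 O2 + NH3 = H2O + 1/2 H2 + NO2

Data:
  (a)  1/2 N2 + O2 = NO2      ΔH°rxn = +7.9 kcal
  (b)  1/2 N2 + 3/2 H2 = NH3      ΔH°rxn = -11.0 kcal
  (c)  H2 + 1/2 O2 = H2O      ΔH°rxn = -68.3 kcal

(a) as written: +7.9 kcal
(b) reversed: +11.0 kcal
(c) as written: -68.3 kcal
ΔH°rxn = (+7.9) + (+11.0) + (-68.3) = -49.4 kcal

ΔH°rxn = -49.4 kcal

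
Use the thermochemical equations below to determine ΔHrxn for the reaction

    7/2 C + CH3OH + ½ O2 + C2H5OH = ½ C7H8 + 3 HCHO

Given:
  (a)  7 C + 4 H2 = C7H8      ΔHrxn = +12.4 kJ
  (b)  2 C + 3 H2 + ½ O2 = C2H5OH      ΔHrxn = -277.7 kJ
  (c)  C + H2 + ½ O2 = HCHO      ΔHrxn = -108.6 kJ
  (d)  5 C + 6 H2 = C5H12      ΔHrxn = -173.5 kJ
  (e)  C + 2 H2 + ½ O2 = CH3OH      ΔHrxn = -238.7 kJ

ΔHrxn = 196.8 kJ

(a) × 1/2: (1/2)·(+12.4) = +6.2 kJ
(b) reversed: +277.7 kJ
(c) × 3: (3)·(-108.6) = -325.8 kJ
(d): not needed.
(e) reversed: +238.7 kJ
ΔHrxn = (+6.2) + (+277.7) + (-325.8) + (+238.7) = 196.8 kJ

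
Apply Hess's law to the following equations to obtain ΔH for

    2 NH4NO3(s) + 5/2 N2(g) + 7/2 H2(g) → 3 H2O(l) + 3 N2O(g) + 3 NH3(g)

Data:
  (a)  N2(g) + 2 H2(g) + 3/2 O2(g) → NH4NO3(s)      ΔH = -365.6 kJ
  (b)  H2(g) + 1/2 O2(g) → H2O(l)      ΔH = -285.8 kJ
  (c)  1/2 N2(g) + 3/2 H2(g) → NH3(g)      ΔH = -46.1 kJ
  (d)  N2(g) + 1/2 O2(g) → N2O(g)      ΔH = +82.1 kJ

(a) reversed and × 2: (-2)·(-365.6) = +731.2 kJ
(b) × 3: (3)·(-285.8) = -857.4 kJ
(c) × 3: (3)·(-46.1) = -138.3 kJ
(d) × 3: (3)·(+82.1) = +246.3 kJ
ΔH = (-2)·(-365.6) + (3)·(-285.8) + (3)·(-46.1) + (3)·(+82.1) = -18.2 kJ

ΔH = -18.2 kJ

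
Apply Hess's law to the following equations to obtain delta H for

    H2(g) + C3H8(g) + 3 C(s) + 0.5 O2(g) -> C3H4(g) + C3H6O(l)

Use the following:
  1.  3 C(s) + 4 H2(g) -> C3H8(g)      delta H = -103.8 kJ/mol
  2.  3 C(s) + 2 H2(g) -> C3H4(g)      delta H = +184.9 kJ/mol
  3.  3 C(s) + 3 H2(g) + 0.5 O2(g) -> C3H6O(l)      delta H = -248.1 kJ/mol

delta H = 40.6 kJ/mol

eq. 1 reversed: +103.8 kJ/mol
eq. 2 as written: +184.9 kJ/mol
eq. 3 as written: -248.1 kJ/mol
delta H = (+103.8) + (+184.9) + (-248.1) = 40.6 kJ/mol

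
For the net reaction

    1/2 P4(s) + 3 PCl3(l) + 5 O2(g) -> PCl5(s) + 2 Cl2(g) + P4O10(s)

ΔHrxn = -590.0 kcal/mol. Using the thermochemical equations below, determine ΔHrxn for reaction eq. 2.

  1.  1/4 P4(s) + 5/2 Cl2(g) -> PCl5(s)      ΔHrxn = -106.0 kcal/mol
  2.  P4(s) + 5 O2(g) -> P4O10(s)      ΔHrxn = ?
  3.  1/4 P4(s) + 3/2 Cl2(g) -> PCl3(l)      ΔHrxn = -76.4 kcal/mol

eq. 1 as written (PCl5(s) already on the product side): -106.0 kcal/mol
eq. 2 as written (P4O10(s) already on the product side): contributes x
eq. 3 reversed and × 3 (reverse to put PCl3(l) on the reactant side; ×3 to match 3 PCl3(l) in the target): (-3)·(-76.4) = +229.2 kcal/mol
-590.0 = (-106.0) + (+229.2) + x
x = (-590.0 − (+123.2)) / (1) = -713.2 kcal/mol

ΔHrxn = -713.2 kcal/mol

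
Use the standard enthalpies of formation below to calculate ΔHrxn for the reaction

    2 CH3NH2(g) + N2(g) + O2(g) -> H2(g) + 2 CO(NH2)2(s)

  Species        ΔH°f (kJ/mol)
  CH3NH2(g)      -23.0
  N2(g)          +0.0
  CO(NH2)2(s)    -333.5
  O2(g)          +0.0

ΔH°rxn = Σ nΔHf°(products) − Σ nΔHf°(reactants).
Products: 1·(+0.0) + 2·(-333.5) = -667.0
Reactants: 2·(-23.0) + 1·(+0.0) + 1·(+0.0) = -46.0
ΔHrxn = (-667.0) − (-46.0) = -621.0 kJ/mol

ΔHrxn = -621.0 kJ/mol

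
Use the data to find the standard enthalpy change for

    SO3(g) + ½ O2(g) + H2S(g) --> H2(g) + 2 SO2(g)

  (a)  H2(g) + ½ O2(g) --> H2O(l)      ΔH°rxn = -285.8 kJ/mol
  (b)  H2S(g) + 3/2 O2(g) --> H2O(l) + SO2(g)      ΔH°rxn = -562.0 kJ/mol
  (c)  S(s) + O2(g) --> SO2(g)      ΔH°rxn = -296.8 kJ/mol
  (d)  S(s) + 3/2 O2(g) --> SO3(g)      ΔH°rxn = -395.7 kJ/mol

(a) reversed: +285.8 kJ/mol
(b) as written: -562.0 kJ/mol
(c) as written: -296.8 kJ/mol
(d) reversed: +395.7 kJ/mol
ΔH°rxn = (+285.8) + (-562.0) + (-296.8) + (+395.7) = -177.3 kJ/mol

ΔH°rxn = -177.3 kJ/mol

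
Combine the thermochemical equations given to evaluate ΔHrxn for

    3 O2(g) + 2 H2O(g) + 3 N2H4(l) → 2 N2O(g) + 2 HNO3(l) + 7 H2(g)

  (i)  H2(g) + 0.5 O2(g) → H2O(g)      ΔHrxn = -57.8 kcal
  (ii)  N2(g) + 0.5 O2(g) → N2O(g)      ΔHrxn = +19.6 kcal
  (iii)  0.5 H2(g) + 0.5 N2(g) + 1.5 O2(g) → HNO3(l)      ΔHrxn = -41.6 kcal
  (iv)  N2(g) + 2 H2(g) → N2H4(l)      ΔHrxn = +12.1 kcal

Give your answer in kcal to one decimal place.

ΔHrxn = 35.3 kcal

(i) reversed and × 2: (-2)·(-57.8) = +115.6 kcal
(ii) × 2: (2)·(+19.6) = +39.2 kcal
(iii) × 2: (2)·(-41.6) = -83.2 kcal
(iv) reversed and × 3: (-3)·(+12.1) = -36.3 kcal
ΔHrxn = (-2)·(-57.8) + (2)·(+19.6) + (2)·(-41.6) + (-3)·(+12.1) = 35.3 kcal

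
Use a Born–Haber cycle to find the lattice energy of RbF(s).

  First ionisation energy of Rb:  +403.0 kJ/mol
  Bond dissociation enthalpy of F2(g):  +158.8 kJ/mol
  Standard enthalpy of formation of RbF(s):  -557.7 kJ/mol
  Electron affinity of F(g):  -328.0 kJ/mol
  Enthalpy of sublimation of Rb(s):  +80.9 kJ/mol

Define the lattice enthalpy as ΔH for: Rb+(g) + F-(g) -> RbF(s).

U = -793.0 kJ/mol

ΔHf° = 1·ΔHsub + 1·(ΣIE) + 1/2·D(F2) + 1·EA + U
-557.7 = 1·(+80.9) + 1·(+403.0) + 1/2·(+158.8) + 1·(-328.0) + U
U = -557.7 − (+235.3) = -793.0 kJ/mol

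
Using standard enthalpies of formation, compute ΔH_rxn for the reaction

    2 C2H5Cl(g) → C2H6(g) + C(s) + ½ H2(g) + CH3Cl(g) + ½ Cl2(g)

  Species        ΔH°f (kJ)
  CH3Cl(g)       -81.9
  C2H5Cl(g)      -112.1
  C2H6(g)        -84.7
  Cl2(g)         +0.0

ΔH_rxn = 57.6 kJ

Products: 1·(-84.7) + 1·(+0.0) + 1/2·(+0.0) + 1·(-81.9) + 1/2·(+0.0) = -166.6
Reactants: 2·(-112.1) = -224.2
ΔH_rxn = (-166.6) − (-224.2) = 57.6 kJ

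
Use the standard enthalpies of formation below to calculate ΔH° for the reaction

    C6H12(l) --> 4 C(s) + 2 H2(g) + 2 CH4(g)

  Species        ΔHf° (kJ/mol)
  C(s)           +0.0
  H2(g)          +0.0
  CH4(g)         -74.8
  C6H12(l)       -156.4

Products: 4·(+0.0) + 2·(+0.0) + 2·(-74.8) = -149.6
Reactants: 1·(-156.4) = -156.4
ΔH° = (-149.6) − (-156.4) = 6.8 kJ/mol

ΔH° = 6.8 kJ/mol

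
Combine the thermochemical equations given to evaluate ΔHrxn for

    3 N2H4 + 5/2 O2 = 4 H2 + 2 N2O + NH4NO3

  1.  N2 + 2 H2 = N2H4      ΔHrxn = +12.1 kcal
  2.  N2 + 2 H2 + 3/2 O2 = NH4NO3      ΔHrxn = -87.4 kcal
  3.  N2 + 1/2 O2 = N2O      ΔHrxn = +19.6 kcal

eq. 1 reversed and × 3 (reverse to put N2H4 on the reactant side; ×3 to match 3 N2H4 in the target): (-3)·(+12.1) = -36.3 kcal
eq. 2 as written (NH4NO3 already on the product side): -87.4 kcal
eq. 3 × 2 (×2 to match 2 N2O in the target): (2)·(+19.6) = +39.2 kcal
Since enthalpy is a state function, ΔHrxn = (-3)·(+12.1) + (1)·(-87.4) + (2)·(+19.6) = -84.5 kcal

ΔHrxn = -84.5 kcal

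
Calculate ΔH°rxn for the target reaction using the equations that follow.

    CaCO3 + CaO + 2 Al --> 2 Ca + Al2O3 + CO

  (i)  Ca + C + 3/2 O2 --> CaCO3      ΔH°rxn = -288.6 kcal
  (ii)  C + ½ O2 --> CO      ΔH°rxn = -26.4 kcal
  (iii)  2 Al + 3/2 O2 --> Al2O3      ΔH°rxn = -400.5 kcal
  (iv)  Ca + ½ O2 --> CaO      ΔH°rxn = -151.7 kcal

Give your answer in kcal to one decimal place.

ΔH°rxn = 13.4 kcal

(i) reversed (reverse to put CaCO3 on the reactant side): +288.6 kcal
(ii) as written (CO already on the product side): -26.4 kcal
(iii) as written (Al2O3 already on the product side): -400.5 kcal
(iv) reversed (reverse to put CaO on the reactant side): +151.7 kcal
ΔH°rxn = (-1)·(-288.6) + (1)·(-26.4) + (1)·(-400.5) + (-1)·(-151.7) = 13.4 kcal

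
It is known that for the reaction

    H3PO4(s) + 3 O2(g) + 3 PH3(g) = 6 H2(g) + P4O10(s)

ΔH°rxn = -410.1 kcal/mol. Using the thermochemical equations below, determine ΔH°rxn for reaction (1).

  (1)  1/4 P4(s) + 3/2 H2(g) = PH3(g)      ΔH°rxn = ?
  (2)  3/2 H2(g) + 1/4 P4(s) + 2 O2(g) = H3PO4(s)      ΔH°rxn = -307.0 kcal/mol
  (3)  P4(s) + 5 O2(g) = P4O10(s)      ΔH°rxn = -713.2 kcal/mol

(1) reversed and × 3 (PH3(g) must end up as a reactant; scale by 3 for the 3 PH3(g)): contributes −3·x
(2) reversed (reverse to put H3PO4(s) on the reactant side): +307.0 kcal/mol
(3) as written (P4O10(s) already on the product side): -713.2 kcal/mol
-410.1 = (+307.0) + (-713.2) − 3·x
x = (-410.1 − (-406.2)) / (-3) = 1.3 kcal/mol

ΔH°rxn = 1.3 kcal/mol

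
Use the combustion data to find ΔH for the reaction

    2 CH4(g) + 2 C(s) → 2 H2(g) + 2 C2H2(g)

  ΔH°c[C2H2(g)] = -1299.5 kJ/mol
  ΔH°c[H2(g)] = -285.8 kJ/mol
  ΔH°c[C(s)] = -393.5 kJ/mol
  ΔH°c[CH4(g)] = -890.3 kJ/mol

ΔH = 603.0 kJ/mol

Using ΔH = Σ nΔHc°(reactants) − Σ nΔHc°(products):
= [2·(-890.3) + 2·(-393.5)] − [2·(-285.8) + 2·(-1299.5)]
= 603.0 kJ/mol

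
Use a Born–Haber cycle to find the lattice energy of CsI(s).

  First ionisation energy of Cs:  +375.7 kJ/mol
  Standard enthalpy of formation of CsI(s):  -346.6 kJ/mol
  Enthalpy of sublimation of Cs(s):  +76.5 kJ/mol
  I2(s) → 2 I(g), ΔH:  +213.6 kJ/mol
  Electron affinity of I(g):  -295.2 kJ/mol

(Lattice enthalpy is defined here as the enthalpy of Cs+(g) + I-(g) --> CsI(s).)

U = -610.4 kJ/mol

ΔHf° = 1·ΔHsub + 1·(ΣIE) + 1/2·D(I2) + 1·EA + U
-346.6 = 1·(+76.5) + 1·(+375.7) + 1/2·(+213.6) + 1·(-295.2) + U
U = -346.6 − (+263.8) = -610.4 kJ/mol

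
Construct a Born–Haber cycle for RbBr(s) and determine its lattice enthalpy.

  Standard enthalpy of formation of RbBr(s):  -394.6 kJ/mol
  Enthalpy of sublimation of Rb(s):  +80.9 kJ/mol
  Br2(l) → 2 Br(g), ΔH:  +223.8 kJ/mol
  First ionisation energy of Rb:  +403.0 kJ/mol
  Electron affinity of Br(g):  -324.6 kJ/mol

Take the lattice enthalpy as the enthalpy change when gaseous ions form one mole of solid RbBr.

U = -665.8 kJ/mol

ΔHf° = 1·ΔHsub + 1·(ΣIE) + 1/2·D(Br2) + 1·EA + U
-394.6 = 1·(+80.9) + 1·(+403.0) + 1/2·(+223.8) + 1·(-324.6) + U
U = -394.6 − (+271.2) = -665.8 kJ/mol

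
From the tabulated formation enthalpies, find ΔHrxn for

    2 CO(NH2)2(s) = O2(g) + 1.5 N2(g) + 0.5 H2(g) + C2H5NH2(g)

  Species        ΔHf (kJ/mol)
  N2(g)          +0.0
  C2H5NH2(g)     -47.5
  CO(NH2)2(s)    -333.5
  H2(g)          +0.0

ΔHrxn = 619.5 kJ/mol

Products: 1·(+0.0) + 3/2·(+0.0) + 1/2·(+0.0) + 1·(-47.5) = -47.5
Reactants: 2·(-333.5) = -667.0
ΔHrxn = (-47.5) − (-667.0) = 619.5 kJ/mol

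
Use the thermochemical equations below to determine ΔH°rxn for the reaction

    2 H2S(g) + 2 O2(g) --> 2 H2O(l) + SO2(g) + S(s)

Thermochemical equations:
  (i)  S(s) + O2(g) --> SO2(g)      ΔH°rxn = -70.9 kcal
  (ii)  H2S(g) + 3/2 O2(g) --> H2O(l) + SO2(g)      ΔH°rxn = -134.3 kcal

(i) reversed (S(s) must end up as a product): +70.9 kcal
(ii) × 2 (scale by 2 for the 2 H2S(g)): (2)·(-134.3) = -268.6 kcal
By Hess's law, ΔH°rxn = (+70.9) + (-268.6) = -197.7 kcal

ΔH°rxn = -197.7 kcal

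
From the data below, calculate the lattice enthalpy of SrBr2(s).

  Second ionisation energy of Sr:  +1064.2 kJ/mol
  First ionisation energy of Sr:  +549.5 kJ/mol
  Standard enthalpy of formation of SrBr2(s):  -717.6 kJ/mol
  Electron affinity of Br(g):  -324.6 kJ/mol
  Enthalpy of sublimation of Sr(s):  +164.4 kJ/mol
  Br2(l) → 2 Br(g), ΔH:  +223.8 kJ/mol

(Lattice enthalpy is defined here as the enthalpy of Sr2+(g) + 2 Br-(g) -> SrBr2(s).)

U = -2070.3 kJ/mol

ΔHf° = 1·ΔHsub + 1·(ΣIE) + 1·D(Br2) + 2·EA + U
-717.6 = 1·(+164.4) + 1·(+1613.7) + 1·(+223.8) + 2·(-324.6) + U
U = -717.6 − (+1352.7) = -2070.3 kJ/mol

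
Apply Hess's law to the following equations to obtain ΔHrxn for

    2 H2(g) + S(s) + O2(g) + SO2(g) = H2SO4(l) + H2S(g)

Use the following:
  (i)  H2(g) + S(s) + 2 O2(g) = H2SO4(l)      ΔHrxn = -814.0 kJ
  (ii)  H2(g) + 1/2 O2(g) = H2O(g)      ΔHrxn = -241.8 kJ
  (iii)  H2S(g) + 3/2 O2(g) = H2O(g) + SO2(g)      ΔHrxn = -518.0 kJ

ΔHrxn = -537.8 kJ

(i) as written (H2SO4(l) already on the product side): -814.0 kJ
(ii) as written: -241.8 kJ
(iii) reversed (H2S(g) must end up as a product): +518.0 kJ
ΔHrxn = (-814.0) + (-241.8) + (+518.0) = -537.8 kJ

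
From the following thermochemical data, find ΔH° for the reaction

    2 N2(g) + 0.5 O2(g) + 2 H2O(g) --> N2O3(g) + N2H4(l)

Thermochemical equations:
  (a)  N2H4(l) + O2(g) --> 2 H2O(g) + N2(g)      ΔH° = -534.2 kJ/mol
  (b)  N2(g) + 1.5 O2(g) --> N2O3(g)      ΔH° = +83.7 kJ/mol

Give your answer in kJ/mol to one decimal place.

(a) reversed (reverse to put N2H4(l) on the product side): +534.2 kJ/mol
(b) as written (N2O3(g) already on the product side): +83.7 kJ/mol
ΔH° = (-1)·(-534.2) + (1)·(+83.7) = 617.9 kJ/mol

ΔH° = 617.9 kJ/mol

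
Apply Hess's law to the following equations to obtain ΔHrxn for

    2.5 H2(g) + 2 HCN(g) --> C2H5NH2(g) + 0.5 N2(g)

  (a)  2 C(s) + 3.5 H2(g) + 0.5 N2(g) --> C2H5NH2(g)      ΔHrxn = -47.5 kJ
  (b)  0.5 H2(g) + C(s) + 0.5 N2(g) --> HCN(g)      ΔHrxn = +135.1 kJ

ΔHrxn = -317.7 kJ

(a) as written (C2H5NH2(g) already on the product side): -47.5 kJ
(b) reversed and × 2 (reverse to put HCN(g) on the reactant side; scale by 2 for the 2 HCN(g)): (-2)·(+135.1) = -270.2 kJ
Since enthalpy is a state function, ΔHrxn = (-47.5) + (-270.2) = -317.7 kJ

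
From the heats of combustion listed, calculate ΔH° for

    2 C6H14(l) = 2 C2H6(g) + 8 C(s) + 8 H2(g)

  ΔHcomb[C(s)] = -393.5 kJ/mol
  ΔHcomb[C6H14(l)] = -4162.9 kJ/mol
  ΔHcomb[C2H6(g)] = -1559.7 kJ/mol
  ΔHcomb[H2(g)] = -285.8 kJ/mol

ΔH° = 228.0 kJ/mol

With combustion enthalpies, reactants minus products:
= [2·(-4162.9)] − [2·(-1559.7) + 8·(-393.5) + 8·(-285.8)]
= 228.0 kJ/mol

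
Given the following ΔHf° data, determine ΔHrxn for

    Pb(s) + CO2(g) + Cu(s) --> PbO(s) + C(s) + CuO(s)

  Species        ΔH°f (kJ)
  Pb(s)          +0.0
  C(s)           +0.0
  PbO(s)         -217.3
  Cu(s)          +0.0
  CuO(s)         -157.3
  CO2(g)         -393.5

ΔHrxn = 18.9 kJ

Products: 1·(-217.3) + 1·(+0.0) + 1·(-157.3) = -374.6
Reactants: 1·(+0.0) + 1·(-393.5) + 1·(+0.0) = -393.5
ΔHrxn = (-374.6) − (-393.5) = 18.9 kJ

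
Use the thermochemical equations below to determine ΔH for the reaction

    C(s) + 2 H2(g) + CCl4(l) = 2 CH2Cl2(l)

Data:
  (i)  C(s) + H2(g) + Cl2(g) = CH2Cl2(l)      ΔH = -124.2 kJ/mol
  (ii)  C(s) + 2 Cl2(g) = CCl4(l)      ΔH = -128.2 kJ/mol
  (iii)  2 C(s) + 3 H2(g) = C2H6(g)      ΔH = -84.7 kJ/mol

ΔH = -120.2 kJ/mol

(i) × 2 (×2 to match 2 CH2Cl2(l) in the target): (2)·(-124.2) = -248.4 kJ/mol
(ii) reversed (reverse to put CCl4(l) on the reactant side): +128.2 kJ/mol
(iii): not needed (C2H6(g) appears nowhere else).
ΔH = (-248.4) + (+128.2) = -120.2 kJ/mol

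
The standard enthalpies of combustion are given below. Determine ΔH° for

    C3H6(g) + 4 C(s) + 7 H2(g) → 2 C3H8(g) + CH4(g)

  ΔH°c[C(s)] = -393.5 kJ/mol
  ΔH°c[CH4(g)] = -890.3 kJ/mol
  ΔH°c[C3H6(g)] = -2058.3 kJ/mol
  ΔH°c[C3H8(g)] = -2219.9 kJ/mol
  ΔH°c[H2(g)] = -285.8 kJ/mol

With combustion enthalpies, reactants minus products:
= [1·(-2058.3) + 4·(-393.5) + 7·(-285.8)] − [2·(-2219.9) + 1·(-890.3)]
= -302.8 kJ/mol

ΔH° = -302.8 kJ/mol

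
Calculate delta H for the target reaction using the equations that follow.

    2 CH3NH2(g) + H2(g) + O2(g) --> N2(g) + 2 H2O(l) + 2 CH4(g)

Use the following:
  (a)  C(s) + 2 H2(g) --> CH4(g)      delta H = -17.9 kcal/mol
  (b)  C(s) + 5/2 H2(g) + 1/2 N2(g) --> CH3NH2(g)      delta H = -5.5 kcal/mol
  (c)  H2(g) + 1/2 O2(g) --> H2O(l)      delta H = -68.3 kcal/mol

delta H = -161.4 kcal/mol

(a) × 2: (2)·(-17.9) = -35.8 kcal/mol
(b) reversed and × 2: (-2)·(-5.5) = +11.0 kcal/mol
(c) × 2: (2)·(-68.3) = -136.6 kcal/mol
delta H = (2)·(-17.9) + (-2)·(-5.5) + (2)·(-68.3) = -161.4 kcal/mol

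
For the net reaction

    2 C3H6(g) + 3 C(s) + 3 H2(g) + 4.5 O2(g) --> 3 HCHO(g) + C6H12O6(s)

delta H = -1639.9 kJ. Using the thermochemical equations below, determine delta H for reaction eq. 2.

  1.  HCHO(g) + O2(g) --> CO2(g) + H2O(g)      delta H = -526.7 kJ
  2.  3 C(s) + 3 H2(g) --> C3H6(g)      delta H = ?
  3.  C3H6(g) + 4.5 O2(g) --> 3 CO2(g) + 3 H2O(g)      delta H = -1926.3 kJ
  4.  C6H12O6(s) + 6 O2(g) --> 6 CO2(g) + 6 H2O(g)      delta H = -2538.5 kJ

delta H = 20.4 kJ

eq. 1 reversed and × 3 (reverse to put HCHO(g) on the product side; ×3 to match 3 HCHO(g) in the target): (-3)·(-526.7) = +1580.1 kJ
eq. 2 as written (C(s) already on the reactant side): contributes x
eq. 3 × 3: (3)·(-1926.3) = -5778.9 kJ
eq. 4 reversed (C6H12O6(s) must end up as a product): +2538.5 kJ
-1639.9 = (+1580.1) + (-5778.9) + (+2538.5) + x
x = (-1639.9 − (-1660.3)) / (1) = 20.4 kJ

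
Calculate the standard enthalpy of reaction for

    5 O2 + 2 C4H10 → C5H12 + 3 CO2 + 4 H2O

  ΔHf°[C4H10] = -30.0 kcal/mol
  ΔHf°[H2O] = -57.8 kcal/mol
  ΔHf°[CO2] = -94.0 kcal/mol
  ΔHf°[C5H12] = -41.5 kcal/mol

Products: 1·(-41.5) + 3·(-94.0) + 4·(-57.8) = -554.7
Reactants: 5·(+0.0) + 2·(-30.0) = -60.0
ΔHrxn = (-554.7) − (-60.0) = -494.7 kcal/mol

ΔHrxn = -494.7 kcal/mol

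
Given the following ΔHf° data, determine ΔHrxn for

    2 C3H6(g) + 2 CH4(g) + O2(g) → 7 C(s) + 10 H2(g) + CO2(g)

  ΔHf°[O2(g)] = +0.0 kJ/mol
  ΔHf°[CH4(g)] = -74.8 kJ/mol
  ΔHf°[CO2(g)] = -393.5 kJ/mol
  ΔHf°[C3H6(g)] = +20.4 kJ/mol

ΔH°rxn = Σ nΔHf°(products) − Σ nΔHf°(reactants).
Products: 7·(+0.0) + 10·(+0.0) + 1·(-393.5) = -393.5
Reactants: 2·(+20.4) + 2·(-74.8) + 1·(+0.0) = -108.8
ΔHrxn = (-393.5) − (-108.8) = -284.7 kJ/mol

ΔHrxn = -284.7 kJ/mol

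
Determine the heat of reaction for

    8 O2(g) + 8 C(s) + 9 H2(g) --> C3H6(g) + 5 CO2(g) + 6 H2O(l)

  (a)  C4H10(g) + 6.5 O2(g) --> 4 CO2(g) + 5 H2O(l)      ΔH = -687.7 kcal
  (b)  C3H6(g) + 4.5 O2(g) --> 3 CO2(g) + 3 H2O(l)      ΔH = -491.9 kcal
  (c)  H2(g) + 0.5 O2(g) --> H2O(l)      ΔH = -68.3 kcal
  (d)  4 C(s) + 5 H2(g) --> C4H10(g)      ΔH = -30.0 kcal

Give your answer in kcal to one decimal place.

ΔH = -875.2 kcal

(a) × 2: (2)·(-687.7) = -1375.4 kcal
(b) reversed: +491.9 kcal
(c) reversed: +68.3 kcal
(d) × 2: (2)·(-30.0) = -60.0 kcal
ΔH = (-1375.4) + (+491.9) + (+68.3) + (-60.0) = -875.2 kcal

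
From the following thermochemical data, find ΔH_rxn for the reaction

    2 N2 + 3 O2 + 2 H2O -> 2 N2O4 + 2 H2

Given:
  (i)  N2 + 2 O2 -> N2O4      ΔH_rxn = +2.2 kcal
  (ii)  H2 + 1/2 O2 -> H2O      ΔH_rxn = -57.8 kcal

(i) × 2 (scale by 2 for the 2 N2O4): (2)·(+2.2) = +4.4 kcal
(ii) reversed and × 2 (reverse to put H2O on the reactant side; scale by 2 for the 2 H2O): (-2)·(-57.8) = +115.6 kcal
Combining the equations, ΔH_rxn = (+4.4) + (+115.6) = 120.0 kcal

ΔH_rxn = 120.0 kcal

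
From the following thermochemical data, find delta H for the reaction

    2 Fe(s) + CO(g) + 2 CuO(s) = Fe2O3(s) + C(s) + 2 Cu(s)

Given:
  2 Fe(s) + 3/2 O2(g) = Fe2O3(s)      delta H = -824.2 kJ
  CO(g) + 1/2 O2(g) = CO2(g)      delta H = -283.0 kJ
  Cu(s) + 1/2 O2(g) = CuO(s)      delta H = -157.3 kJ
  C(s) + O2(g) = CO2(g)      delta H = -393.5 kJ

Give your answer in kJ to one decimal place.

equation 1 as written: -824.2 kJ
equation 2 as written: -283.0 kJ
equation 3 reversed and × 2: (-2)·(-157.3) = +314.6 kJ
equation 4 reversed: +393.5 kJ
By Hess's law, delta H = (1)·(-824.2) + (1)·(-283.0) + (-2)·(-157.3) + (-1)·(-393.5) = -399.1 kJ

delta H = -399.1 kJ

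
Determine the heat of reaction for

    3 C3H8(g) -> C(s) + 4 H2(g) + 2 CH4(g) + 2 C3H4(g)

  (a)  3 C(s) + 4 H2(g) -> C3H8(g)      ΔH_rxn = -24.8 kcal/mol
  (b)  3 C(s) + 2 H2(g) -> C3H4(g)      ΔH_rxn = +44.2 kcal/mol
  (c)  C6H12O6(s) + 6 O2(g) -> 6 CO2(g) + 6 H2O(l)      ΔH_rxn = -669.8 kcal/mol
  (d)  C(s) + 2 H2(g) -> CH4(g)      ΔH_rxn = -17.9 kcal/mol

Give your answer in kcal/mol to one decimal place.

ΔH_rxn = 127.0 kcal/mol

(a) reversed and × 3 (reverse to put C3H8(g) on the reactant side; scale by 3 for the 3 C3H8(g)): (-3)·(-24.8) = +74.4 kcal/mol
(b) × 2 (×2 to match 2 C3H4(g) in the target): (2)·(+44.2) = +88.4 kcal/mol
(c): not needed (C6H12O6(s) appears nowhere else).
(d) × 2 (scale by 2 for the 2 CH4(g)): (2)·(-17.9) = -35.8 kcal/mol
Summing the manipulated equations, ΔH_rxn = (+74.4) + (+88.4) + (-35.8) = 127.0 kcal/mol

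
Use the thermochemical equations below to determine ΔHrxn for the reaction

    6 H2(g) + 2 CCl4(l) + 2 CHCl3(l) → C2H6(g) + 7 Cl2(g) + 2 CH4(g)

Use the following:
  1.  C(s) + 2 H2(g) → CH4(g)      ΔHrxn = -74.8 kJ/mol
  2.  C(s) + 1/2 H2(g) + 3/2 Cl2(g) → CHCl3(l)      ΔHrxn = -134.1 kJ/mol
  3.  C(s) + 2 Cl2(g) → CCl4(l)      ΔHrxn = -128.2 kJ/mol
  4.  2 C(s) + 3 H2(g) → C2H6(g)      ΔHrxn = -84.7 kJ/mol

ΔHrxn = 290.3 kJ/mol

eq. 1 × 2 (scale by 2 for the 2 CH4(g)): (2)·(-74.8) = -149.6 kJ/mol
eq. 2 reversed and × 2 (reverse to put CHCl3(l) on the reactant side; ×2 to match 2 CHCl3(l) in the target): (-2)·(-134.1) = +268.2 kJ/mol
eq. 3 reversed and × 2 (reverse to put CCl4(l) on the reactant side; scale by 2 for the 2 CCl4(l)): (-2)·(-128.2) = +256.4 kJ/mol
eq. 4 as written (C2H6(g) already on the product side): -84.7 kJ/mol
ΔHrxn = (-149.6) + (+268.2) + (+256.4) + (-84.7) = 290.3 kJ/mol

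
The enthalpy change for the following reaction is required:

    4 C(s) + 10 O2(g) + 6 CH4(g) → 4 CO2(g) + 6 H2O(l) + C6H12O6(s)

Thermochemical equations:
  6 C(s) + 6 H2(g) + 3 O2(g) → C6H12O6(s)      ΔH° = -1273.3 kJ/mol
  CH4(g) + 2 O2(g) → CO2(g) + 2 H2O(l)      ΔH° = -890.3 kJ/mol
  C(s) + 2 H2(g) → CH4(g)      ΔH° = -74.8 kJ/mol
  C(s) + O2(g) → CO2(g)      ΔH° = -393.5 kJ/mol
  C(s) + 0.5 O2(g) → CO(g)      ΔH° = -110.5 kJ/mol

ΔH° = -4113.3 kJ/mol

equation 1 as written (C6H12O6(s) already on the product side): -1273.3 kJ/mol
equation 2 × 3 (×3 to match 6 H2O(l) in the target): (3)·(-890.3) = -2670.9 kJ/mol
equation 3 reversed and × 3: (-3)·(-74.8) = +224.4 kJ/mol
equation 4 as written: -393.5 kJ/mol
equation 5: not needed (CO(g) appears nowhere else).
ΔH° = (1)·(-1273.3) + (3)·(-890.3) + (-3)·(-74.8) + (1)·(-393.5) = -4113.3 kJ/mol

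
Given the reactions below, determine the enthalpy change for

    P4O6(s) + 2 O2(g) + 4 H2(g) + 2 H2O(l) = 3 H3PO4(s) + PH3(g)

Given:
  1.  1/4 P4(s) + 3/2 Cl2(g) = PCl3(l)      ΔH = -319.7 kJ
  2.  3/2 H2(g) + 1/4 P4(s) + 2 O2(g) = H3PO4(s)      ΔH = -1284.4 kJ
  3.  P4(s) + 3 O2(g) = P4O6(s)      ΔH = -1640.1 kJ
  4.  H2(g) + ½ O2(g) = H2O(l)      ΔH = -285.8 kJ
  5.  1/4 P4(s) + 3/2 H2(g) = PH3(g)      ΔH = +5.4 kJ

eq. 1: not needed.
eq. 2 × 3: (3)·(-1284.4) = -3853.2 kJ
eq. 3 reversed: +1640.1 kJ
eq. 4 reversed and × 2: (-2)·(-285.8) = +571.6 kJ
eq. 5 as written: +5.4 kJ
ΔH = (3)·(-1284.4) + (-1)·(-1640.1) + (-2)·(-285.8) + (1)·(+5.4) = -1636.1 kJ

ΔH = -1636.1 kJ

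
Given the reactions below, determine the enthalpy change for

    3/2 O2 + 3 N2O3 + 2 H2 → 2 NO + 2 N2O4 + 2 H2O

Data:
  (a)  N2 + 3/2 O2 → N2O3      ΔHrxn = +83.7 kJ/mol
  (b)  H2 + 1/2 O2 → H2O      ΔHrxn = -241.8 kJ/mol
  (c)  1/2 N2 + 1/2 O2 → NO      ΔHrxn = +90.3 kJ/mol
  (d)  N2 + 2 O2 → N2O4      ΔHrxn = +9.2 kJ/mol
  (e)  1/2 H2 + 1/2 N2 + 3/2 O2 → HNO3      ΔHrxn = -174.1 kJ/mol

ΔHrxn = -535.7 kJ/mol

(a) reversed and × 3 (N2O3 must end up as a reactant; ×3 to match 3 N2O3 in the target): (-3)·(+83.7) = -251.1 kJ/mol
(b) × 2 (×2 to match 2 H2O in the target): (2)·(-241.8) = -483.6 kJ/mol
(c) × 2 (scale by 2 for the 2 NO): (2)·(+90.3) = +180.6 kJ/mol
(d) × 2 (×2 to match 2 N2O4 in the target): (2)·(+9.2) = +18.4 kJ/mol
(e): not needed (HNO3 appears nowhere else).
Since enthalpy is a state function, ΔHrxn = (-3)·(+83.7) + (2)·(-241.8) + (2)·(+90.3) + (2)·(+9.2) = -535.7 kJ/mol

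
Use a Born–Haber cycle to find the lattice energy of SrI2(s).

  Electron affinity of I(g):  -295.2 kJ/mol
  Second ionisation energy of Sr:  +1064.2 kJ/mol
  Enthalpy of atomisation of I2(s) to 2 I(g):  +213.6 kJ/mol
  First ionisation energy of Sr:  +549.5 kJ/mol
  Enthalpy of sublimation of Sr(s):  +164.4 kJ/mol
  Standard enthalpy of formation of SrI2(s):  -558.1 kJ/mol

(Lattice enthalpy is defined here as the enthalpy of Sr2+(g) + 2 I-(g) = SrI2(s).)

U = -1959.4 kJ/mol

ΔHf° = 1·ΔHsub + 1·(ΣIE) + 1·D(I2) + 2·EA + U
-558.1 = 1·(+164.4) + 1·(+1613.7) + 1·(+213.6) + 2·(-295.2) + U
U = -558.1 − (+1401.3) = -1959.4 kJ/mol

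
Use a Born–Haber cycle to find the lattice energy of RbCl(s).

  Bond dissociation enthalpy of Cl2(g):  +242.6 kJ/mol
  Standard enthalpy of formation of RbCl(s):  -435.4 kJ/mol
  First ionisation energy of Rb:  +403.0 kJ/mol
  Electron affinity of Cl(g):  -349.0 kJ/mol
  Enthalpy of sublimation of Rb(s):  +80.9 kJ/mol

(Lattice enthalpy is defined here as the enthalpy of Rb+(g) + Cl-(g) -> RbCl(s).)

ΔHf° = 1·ΔHsub + 1·(ΣIE) + 1/2·D(Cl2) + 1·EA + U
-435.4 = 1·(+80.9) + 1·(+403.0) + 1/2·(+242.6) + 1·(-349.0) + U
U = -435.4 − (+256.2) = -691.6 kJ/mol

U = -691.6 kJ/mol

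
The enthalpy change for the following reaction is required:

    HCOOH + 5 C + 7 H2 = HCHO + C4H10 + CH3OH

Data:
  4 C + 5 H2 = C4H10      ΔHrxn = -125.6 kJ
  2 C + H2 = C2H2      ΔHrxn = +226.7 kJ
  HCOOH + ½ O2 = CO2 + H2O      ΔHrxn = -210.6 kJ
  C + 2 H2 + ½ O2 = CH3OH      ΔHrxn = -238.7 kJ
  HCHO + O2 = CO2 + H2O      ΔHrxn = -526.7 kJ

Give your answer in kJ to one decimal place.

equation 1 as written: -125.6 kJ
equation 2: not needed.
equation 3 as written: -210.6 kJ
equation 4 as written: -238.7 kJ
equation 5 reversed: +526.7 kJ
By Hess's law, ΔHrxn = (1)·(-125.6) + (1)·(-210.6) + (1)·(-238.7) + (-1)·(-526.7) = -48.2 kJ

ΔHrxn = -48.2 kJ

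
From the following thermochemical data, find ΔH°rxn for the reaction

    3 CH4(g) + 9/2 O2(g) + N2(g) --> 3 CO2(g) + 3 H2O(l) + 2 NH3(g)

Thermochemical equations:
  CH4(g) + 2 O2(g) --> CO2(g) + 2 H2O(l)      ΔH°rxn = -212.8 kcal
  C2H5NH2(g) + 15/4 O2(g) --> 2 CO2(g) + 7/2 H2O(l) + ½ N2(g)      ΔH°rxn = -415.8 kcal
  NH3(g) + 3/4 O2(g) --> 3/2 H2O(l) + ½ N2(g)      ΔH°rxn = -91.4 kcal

ΔH°rxn = -455.6 kcal

equation 1 × 3: (3)·(-212.8) = -638.4 kcal
equation 2: not needed.
equation 3 reversed and × 2: (-2)·(-91.4) = +182.8 kcal
ΔH°rxn = (-638.4) + (+182.8) = -455.6 kcal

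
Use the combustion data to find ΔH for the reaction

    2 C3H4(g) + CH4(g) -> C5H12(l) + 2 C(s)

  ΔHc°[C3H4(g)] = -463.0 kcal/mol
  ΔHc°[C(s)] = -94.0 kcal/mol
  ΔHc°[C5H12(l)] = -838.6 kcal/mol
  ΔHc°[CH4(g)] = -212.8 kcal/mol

ΔH = -112.2 kcal/mol

Using ΔH = Σ nΔHc°(reactants) − Σ nΔHc°(products):
= [2·(-463.0) + 1·(-212.8)] − [1·(-838.6) + 2·(-94.0)]
= -112.2 kcal/mol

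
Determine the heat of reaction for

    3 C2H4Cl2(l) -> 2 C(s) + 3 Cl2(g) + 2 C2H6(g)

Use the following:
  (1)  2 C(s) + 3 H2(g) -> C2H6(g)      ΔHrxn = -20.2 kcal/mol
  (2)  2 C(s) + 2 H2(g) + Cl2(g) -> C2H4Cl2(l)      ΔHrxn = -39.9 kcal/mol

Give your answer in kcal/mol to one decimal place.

ΔHrxn = 79.3 kcal/mol

(1) × 2: (2)·(-20.2) = -40.4 kcal/mol
(2) reversed and × 3: (-3)·(-39.9) = +119.7 kcal/mol
Summing the manipulated equations, ΔHrxn = (2)·(-20.2) + (-3)·(-39.9) = 79.3 kcal/mol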